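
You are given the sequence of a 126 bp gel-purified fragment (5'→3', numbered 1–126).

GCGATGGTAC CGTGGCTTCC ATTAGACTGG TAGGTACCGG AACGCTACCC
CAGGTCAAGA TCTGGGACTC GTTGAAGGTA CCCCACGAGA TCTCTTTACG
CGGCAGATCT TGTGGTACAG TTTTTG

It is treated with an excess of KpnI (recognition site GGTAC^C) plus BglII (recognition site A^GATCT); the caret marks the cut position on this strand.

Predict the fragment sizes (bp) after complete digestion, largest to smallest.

27, 23, 21, 21, 17, 10, 7 bp

KpnI sites (GGTACC) start at positions 6, 33, 77.
KpnI cuts after base 5 of each site (before the last base), so after positions 10, 37, 81.
BglII sites (AGATCT) start at positions 58, 88, 105.
BglII cuts after the first base of each site, so after positions 58, 88, 105.
Combined cut positions: 10, 37, 58, 81, 88, 105.
Linear molecule, 6 cuts → 7 fragments:
  1–10 → 10 bp
  11–37 → 27 bp
  38–58 → 21 bp
  59–81 → 23 bp
  82–88 → 7 bp
  89–105 → 17 bp
  106–126 → 21 bp
Sorted largest to smallest: 27, 23, 21, 21, 17, 10, 7 bp.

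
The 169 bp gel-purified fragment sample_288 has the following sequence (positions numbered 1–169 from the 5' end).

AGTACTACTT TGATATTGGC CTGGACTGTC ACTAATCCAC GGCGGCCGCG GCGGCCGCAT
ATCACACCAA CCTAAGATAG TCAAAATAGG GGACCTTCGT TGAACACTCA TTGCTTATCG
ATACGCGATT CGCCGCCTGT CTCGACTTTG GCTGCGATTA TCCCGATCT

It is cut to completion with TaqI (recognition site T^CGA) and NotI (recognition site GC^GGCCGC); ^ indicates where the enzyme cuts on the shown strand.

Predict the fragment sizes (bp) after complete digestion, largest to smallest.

66, 43, 27, 24, 9 bp

TaqI sites (TCGA) start at positions 118, 142.
TaqI cuts after the first base of each site, so after positions 118, 142.
NotI sites (GCGGCCGC) start at positions 42, 51.
NotI cuts after base 2 of each site, so after positions 43, 52.
Combined cut positions: 43, 52, 118, 142.
Linear molecule, 4 cuts → 5 fragments:
  1–43 → 43 bp
  44–52 → 9 bp
  53–118 → 66 bp
  119–142 → 24 bp
  143–169 → 27 bp
Sorted largest to smallest: 66, 43, 27, 24, 9 bp.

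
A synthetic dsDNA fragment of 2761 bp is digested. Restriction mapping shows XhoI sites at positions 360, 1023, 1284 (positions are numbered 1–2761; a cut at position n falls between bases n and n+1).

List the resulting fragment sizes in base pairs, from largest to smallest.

Linear molecule, 3 cuts → 4 fragments:
  360 − 0 = 360 bp
  1023 − 360 = 663 bp
  1284 − 1023 = 261 bp
  2761 − 1284 = 1477 bp
Sorted largest to smallest: 1477, 663, 360, 261 bp.

1477, 663, 360, 261 bp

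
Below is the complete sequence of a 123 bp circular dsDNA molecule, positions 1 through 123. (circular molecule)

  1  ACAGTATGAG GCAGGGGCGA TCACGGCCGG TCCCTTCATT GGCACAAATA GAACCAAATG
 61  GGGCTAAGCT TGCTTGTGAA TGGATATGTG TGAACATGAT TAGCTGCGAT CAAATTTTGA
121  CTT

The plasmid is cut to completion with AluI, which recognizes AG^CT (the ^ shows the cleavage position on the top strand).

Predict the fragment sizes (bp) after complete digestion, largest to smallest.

AluI sites (AGCT) start at positions 67, 102.
AluI cuts after base 2 of each site, so after positions 68, 103.
Circular molecule, 2 cuts → 2 fragments:
  69–103 → 35 bp
  104–123 then 1–68 → 20 + 68 = 88 bp
Sorted largest to smallest: 88, 35 bp.

88, 35 bp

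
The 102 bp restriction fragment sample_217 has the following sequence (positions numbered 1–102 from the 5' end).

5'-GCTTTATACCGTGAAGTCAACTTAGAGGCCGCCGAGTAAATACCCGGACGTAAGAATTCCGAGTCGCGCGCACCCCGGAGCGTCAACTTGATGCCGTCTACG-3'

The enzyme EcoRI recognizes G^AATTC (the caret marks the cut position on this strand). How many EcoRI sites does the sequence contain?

1

GAATTC occurs starting at position 54.
EcoRI cuts at 1 site.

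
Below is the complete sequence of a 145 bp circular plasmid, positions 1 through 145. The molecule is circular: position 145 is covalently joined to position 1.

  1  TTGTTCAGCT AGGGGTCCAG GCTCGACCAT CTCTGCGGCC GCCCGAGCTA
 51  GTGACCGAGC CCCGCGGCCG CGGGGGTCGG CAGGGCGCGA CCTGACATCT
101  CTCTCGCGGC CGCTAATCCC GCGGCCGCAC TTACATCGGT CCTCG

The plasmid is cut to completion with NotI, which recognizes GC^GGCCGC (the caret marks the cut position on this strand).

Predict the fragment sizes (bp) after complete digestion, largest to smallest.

59, 42, 29, 15 bp

NotI sites (GCGGCCGC) start at positions 35, 64, 106, 121.
NotI cuts after base 2 of each site, so after positions 36, 65, 107, 122.
Circular molecule, 4 cuts → 4 fragments:
  37–65 → 29 bp
  66–107 → 42 bp
  108–122 → 15 bp
  123–145 then 1–36 → 23 + 36 = 59 bp
Sorted largest to smallest: 59, 42, 29, 15 bp.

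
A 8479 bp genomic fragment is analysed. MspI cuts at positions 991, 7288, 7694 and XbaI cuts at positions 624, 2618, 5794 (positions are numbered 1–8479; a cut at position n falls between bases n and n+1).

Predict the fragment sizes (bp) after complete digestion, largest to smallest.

Combined cut positions (sorted): 624, 991, 2618, 5794, 7288, 7694.
Linear molecule, 6 cuts → 7 fragments:
  624 − 0 = 624 bp
  991 − 624 = 367 bp
  2618 − 991 = 1627 bp
  5794 − 2618 = 3176 bp
  7288 − 5794 = 1494 bp
  7694 − 7288 = 406 bp
  8479 − 7694 = 785 bp
Sorted largest to smallest: 3176, 1627, 1494, 785, 624, 406, 367 bp.

3176, 1627, 1494, 785, 624, 406, 367 bp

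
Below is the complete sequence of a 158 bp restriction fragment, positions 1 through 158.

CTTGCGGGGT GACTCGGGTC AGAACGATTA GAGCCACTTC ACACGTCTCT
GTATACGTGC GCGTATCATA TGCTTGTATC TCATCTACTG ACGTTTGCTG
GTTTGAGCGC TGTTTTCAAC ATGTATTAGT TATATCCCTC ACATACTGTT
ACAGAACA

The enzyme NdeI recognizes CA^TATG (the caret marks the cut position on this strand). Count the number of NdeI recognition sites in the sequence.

CATATG occurs starting at position 67.
NdeI cuts at 1 site.

1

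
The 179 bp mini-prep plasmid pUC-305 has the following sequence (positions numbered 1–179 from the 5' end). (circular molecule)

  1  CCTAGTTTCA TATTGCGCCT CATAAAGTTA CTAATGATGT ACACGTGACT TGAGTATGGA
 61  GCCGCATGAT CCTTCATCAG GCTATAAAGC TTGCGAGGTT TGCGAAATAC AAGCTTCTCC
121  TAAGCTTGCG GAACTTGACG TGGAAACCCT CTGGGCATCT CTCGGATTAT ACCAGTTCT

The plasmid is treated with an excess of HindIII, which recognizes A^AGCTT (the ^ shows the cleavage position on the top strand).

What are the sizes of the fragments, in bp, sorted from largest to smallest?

HindIII sites (AAGCTT) start at positions 87, 111, 122.
HindIII cuts after the first base of each site, so after positions 87, 111, 122.
Circular molecule, 3 cuts → 3 fragments:
  88–111 → 24 bp
  112–122 → 11 bp
  123–179 then 1–87 → 57 + 87 = 144 bp
Sorted largest to smallest: 144, 24, 11 bp.

144, 24, 11 bp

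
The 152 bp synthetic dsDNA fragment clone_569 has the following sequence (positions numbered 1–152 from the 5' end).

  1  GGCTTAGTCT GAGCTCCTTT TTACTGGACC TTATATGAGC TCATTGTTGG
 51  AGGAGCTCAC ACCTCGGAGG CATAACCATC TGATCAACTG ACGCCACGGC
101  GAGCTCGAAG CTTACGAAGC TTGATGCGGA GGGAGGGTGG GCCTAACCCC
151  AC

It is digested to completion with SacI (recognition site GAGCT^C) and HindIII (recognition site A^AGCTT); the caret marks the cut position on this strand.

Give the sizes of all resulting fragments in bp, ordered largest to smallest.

48, 35, 26, 16, 15, 9, 3 bp

SacI sites (GAGCTC) start at positions 11, 37, 53, 101.
SacI cuts after base 5 of each site (before the last base), so after positions 15, 41, 57, 105.
HindIII sites (AAGCTT) start at positions 108, 117.
HindIII cuts after the first base of each site, so after positions 108, 117.
Combined cut positions: 15, 41, 57, 105, 108, 117.
Linear molecule, 6 cuts → 7 fragments:
  1–15 → 15 bp
  16–41 → 26 bp
  42–57 → 16 bp
  58–105 → 48 bp
  106–108 → 3 bp
  109–117 → 9 bp
  118–152 → 35 bp
Sorted largest to smallest: 48, 35, 26, 16, 15, 9, 3 bp.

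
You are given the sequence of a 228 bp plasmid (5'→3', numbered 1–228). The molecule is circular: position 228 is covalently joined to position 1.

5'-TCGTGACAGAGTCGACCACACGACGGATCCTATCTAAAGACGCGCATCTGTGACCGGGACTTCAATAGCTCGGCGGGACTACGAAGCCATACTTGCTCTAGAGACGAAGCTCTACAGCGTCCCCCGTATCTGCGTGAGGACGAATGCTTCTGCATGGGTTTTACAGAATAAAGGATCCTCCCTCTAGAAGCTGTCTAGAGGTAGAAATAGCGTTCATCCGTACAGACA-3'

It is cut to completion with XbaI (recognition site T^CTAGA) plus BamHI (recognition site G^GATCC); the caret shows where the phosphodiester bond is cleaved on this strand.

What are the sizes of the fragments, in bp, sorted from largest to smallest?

76, 72, 59, 11, 10 bp

XbaI sites (TCTAGA) start at positions 97, 183, 194.
XbaI cuts after the first base of each site, so after positions 97, 183, 194.
BamHI sites (GGATCC) start at positions 25, 173.
BamHI cuts after the first base of each site, so after positions 25, 173.
Combined cut positions: 25, 97, 173, 183, 194.
Circular molecule, 5 cuts → 5 fragments:
  26–97 → 72 bp
  98–173 → 76 bp
  174–183 → 10 bp
  184–194 → 11 bp
  195–228 then 1–25 → 34 + 25 = 59 bp
Sorted largest to smallest: 76, 72, 59, 11, 10 bp.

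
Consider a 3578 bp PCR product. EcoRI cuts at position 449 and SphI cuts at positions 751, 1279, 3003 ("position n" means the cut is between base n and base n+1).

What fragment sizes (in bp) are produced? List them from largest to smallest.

Combined cut positions (sorted): 449, 751, 1279, 3003.
Linear molecule, 4 cuts → 5 fragments:
  449 − 0 = 449 bp
  751 − 449 = 302 bp
  1279 − 751 = 528 bp
  3003 − 1279 = 1724 bp
  3578 − 3003 = 575 bp
Sorted largest to smallest: 1724, 575, 528, 449, 302 bp.

1724, 575, 528, 449, 302 bp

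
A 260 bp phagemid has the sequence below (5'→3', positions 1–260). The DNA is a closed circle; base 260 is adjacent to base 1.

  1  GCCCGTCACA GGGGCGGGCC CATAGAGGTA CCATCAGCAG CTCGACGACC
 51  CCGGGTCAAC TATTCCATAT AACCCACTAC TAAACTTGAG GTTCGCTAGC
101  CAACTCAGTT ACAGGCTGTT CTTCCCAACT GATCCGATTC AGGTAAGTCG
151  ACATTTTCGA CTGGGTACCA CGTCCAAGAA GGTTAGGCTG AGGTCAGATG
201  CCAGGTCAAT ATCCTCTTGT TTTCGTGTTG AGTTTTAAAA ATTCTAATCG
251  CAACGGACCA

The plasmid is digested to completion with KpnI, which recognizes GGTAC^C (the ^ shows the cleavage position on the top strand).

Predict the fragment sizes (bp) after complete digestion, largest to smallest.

137, 123 bp

KpnI sites (GGTACC) start at positions 27, 164.
KpnI cuts after base 5 of each site (before the last base), so after positions 31, 168.
Circular molecule, 2 cuts → 2 fragments:
  32–168 → 137 bp
  169–260 then 1–31 → 92 + 31 = 123 bp
Sorted largest to smallest: 137, 123 bp.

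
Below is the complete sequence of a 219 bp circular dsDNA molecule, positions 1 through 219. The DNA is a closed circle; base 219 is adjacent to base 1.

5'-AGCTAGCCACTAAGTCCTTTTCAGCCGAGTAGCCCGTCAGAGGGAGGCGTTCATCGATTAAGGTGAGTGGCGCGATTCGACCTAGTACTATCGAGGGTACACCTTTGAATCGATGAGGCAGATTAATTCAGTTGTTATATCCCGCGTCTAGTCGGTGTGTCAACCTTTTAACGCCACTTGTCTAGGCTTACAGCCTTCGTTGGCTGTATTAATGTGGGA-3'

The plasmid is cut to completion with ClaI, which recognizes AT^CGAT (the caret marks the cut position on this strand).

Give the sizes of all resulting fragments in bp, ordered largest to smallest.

163, 56 bp

ClaI sites (ATCGAT) start at positions 53, 109.
ClaI cuts after base 2 of each site, so after positions 54, 110.
Circular molecule, 2 cuts → 2 fragments:
  55–110 → 56 bp
  111–219 then 1–54 → 109 + 54 = 163 bp
Sorted largest to smallest: 163, 56 bp.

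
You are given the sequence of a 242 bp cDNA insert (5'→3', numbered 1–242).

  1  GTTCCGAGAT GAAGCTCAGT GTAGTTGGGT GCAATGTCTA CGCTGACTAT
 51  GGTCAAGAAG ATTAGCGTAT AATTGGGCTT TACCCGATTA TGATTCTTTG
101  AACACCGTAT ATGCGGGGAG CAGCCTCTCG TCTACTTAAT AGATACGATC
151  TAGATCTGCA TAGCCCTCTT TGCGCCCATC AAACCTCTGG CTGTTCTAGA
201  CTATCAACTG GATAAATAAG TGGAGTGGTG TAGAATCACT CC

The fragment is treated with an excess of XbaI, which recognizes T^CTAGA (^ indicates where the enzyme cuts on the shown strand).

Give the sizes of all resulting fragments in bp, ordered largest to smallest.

XbaI sites (TCTAGA) start at positions 149, 195.
XbaI cuts after the first base of each site, so after positions 149, 195.
Linear molecule, 2 cuts → 3 fragments:
  1–149 → 149 bp
  150–195 → 46 bp
  196–242 → 47 bp
Sorted largest to smallest: 149, 47, 46 bp.

149, 47, 46 bp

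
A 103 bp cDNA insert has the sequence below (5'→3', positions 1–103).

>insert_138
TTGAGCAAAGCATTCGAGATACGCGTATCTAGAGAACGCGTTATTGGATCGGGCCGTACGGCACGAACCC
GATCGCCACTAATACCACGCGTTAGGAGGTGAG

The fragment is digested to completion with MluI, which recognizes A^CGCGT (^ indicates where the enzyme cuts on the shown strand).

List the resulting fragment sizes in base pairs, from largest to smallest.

51, 21, 16, 15 bp

MluI sites (ACGCGT) start at positions 21, 36, 87.
MluI cuts after the first base of each site, so after positions 21, 36, 87.
Linear molecule, 3 cuts → 4 fragments:
  1–21 → 21 bp
  22–36 → 15 bp
  37–87 → 51 bp
  88–103 → 16 bp
Sorted largest to smallest: 51, 21, 16, 15 bp.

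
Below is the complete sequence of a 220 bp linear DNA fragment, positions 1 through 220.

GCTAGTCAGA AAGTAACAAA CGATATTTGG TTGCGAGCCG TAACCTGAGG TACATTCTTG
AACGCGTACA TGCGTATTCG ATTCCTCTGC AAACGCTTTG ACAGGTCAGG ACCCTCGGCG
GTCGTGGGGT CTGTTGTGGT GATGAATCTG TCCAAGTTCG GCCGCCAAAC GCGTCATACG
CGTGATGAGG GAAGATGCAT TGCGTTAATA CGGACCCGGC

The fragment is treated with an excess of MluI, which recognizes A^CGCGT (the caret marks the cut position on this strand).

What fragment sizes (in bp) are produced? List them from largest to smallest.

MluI sites (ACGCGT) start at positions 62, 169, 178.
MluI cuts after the first base of each site, so after positions 62, 169, 178.
Linear molecule, 3 cuts → 4 fragments:
  1–62 → 62 bp
  63–169 → 107 bp
  170–178 → 9 bp
  179–220 → 42 bp
Sorted largest to smallest: 107, 62, 42, 9 bp.

107, 62, 42, 9 bp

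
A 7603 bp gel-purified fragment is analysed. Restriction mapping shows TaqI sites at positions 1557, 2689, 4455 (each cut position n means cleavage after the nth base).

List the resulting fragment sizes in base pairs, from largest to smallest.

3148, 1766, 1557, 1132 bp

Linear molecule, 3 cuts → 4 fragments:
  1557 − 0 = 1557 bp
  2689 − 1557 = 1132 bp
  4455 − 2689 = 1766 bp
  7603 − 4455 = 3148 bp
Sorted largest to smallest: 3148, 1766, 1557, 1132 bp.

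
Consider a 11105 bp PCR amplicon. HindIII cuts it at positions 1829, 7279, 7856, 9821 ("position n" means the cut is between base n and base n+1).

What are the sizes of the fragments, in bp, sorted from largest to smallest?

5450, 1965, 1829, 1284, 577 bp

Linear molecule, 4 cuts → 5 fragments:
  1829 − 0 = 1829 bp
  7279 − 1829 = 5450 bp
  7856 − 7279 = 577 bp
  9821 − 7856 = 1965 bp
  11105 − 9821 = 1284 bp
Sorted largest to smallest: 5450, 1965, 1829, 1284, 577 bp.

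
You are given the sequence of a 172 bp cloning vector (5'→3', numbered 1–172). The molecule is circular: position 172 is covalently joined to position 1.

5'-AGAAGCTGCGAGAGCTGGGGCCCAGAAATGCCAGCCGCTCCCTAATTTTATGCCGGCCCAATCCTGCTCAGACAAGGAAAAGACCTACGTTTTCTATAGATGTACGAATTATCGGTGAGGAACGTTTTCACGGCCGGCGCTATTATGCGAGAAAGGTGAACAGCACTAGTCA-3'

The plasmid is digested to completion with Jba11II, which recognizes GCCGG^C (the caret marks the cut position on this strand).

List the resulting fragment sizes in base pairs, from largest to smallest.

Jba11II sites (GCCGGC) start at positions 52, 133.
Jba11II cuts after base 5 of each site (before the last base), so after positions 56, 137.
Circular molecule, 2 cuts → 2 fragments:
  57–137 → 81 bp
  138–172 then 1–56 → 35 + 56 = 91 bp
Sorted largest to smallest: 91, 81 bp.

91, 81 bp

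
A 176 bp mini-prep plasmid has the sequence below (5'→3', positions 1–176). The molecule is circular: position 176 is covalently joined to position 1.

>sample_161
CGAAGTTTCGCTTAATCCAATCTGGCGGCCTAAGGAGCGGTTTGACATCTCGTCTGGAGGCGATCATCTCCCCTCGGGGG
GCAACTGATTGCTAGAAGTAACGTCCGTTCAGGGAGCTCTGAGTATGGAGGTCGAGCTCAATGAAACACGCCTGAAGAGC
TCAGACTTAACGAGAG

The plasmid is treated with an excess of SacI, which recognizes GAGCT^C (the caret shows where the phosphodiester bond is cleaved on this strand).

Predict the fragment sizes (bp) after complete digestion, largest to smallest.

133, 23, 20 bp

SacI sites (GAGCTC) start at positions 114, 134, 157.
SacI cuts after base 5 of each site (before the last base), so after positions 118, 138, 161.
Circular molecule, 3 cuts → 3 fragments:
  119–138 → 20 bp
  139–161 → 23 bp
  162–176 then 1–118 → 15 + 118 = 133 bp
Sorted largest to smallest: 133, 23, 20 bp.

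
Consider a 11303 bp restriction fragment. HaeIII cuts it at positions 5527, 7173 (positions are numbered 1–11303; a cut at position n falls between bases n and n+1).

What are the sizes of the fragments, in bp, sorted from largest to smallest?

Linear molecule, 2 cuts → 3 fragments:
  5527 − 0 = 5527 bp
  7173 − 5527 = 1646 bp
  11303 − 7173 = 4130 bp
Sorted largest to smallest: 5527, 4130, 1646 bp.

5527, 4130, 1646 bp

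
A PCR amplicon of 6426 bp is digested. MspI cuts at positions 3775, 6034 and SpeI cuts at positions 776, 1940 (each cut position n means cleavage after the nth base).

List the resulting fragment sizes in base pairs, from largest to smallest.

2259, 1835, 1164, 776, 392 bp

Combined cut positions (sorted): 776, 1940, 3775, 6034.
Linear molecule, 4 cuts → 5 fragments:
  776 − 0 = 776 bp
  1940 − 776 = 1164 bp
  3775 − 1940 = 1835 bp
  6034 − 3775 = 2259 bp
  6426 − 6034 = 392 bp
Sorted largest to smallest: 2259, 1835, 1164, 776, 392 bp.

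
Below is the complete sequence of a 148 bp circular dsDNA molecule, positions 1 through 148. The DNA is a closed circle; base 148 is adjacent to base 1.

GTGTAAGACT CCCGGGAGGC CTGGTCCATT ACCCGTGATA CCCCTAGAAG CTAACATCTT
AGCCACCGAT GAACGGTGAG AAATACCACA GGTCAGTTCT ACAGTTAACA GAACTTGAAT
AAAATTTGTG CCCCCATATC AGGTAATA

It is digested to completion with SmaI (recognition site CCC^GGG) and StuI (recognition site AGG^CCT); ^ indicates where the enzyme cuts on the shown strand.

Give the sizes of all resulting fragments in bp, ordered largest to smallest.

The SmaI site (CCCGGG) starts at position 11.
SmaI cuts after base 3 of each site, so after position 13.
The StuI site (AGGCCT) starts at position 17.
StuI cuts after base 3 of each site, so after position 19.
Combined cut positions: 13, 19.
Circular molecule, 2 cuts → 2 fragments:
  14–19 → 6 bp
  20–148 then 1–13 → 129 + 13 = 142 bp
Sorted largest to smallest: 142, 6 bp.

142, 6 bp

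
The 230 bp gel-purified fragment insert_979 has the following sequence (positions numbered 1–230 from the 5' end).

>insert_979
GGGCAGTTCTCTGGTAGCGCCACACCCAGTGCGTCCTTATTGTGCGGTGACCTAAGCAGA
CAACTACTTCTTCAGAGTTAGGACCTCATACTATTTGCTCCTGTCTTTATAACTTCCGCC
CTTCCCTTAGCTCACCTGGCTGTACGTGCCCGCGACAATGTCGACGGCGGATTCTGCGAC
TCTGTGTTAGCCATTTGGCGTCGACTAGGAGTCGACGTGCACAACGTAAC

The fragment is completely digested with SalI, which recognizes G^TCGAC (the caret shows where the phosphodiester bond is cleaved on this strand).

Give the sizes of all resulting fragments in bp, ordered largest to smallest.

160, 40, 19, 11 bp

SalI sites (GTCGAC) start at positions 160, 200, 211.
SalI cuts after the first base of each site, so after positions 160, 200, 211.
Linear molecule, 3 cuts → 4 fragments:
  1–160 → 160 bp
  161–200 → 40 bp
  201–211 → 11 bp
  212–230 → 19 bp
Sorted largest to smallest: 160, 40, 19, 11 bp.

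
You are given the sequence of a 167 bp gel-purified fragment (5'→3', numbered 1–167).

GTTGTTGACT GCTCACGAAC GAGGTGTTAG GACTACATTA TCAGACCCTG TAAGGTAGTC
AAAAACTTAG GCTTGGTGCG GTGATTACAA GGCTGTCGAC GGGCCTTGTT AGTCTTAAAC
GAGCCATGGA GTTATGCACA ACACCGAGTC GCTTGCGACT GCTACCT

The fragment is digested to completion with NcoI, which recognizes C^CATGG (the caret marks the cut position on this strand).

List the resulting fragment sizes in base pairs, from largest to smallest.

124, 43 bp

The NcoI site (CCATGG) starts at position 124.
NcoI cuts after the first base of each site, so after position 124.
Linear molecule, 1 cut → 2 fragments:
  1–124 → 124 bp
  125–167 → 43 bp
Sorted largest to smallest: 124, 43 bp.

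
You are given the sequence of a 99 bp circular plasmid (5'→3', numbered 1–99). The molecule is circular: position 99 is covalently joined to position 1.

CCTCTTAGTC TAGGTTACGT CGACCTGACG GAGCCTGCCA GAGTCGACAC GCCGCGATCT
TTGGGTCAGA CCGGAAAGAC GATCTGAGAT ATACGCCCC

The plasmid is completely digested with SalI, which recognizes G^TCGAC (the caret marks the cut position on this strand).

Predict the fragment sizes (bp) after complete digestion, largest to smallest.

SalI sites (GTCGAC) start at positions 19, 43.
SalI cuts after the first base of each site, so after positions 19, 43.
Circular molecule, 2 cuts → 2 fragments:
  20–43 → 24 bp
  44–99 then 1–19 → 56 + 19 = 75 bp
Sorted largest to smallest: 75, 24 bp.

75, 24 bp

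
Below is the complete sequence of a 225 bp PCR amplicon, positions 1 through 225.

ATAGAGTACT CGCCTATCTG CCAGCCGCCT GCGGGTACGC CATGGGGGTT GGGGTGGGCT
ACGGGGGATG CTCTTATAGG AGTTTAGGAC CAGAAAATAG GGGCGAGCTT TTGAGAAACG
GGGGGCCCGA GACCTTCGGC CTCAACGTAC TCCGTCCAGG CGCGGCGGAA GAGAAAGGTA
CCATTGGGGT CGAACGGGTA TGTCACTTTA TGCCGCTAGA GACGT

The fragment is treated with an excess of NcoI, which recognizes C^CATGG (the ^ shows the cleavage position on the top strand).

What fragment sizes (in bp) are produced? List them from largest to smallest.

The NcoI site (CCATGG) starts at position 40.
NcoI cuts after the first base of each site, so after position 40.
Linear molecule, 1 cut → 2 fragments:
  1–40 → 40 bp
  41–225 → 185 bp
Sorted largest to smallest: 185, 40 bp.

185, 40 bp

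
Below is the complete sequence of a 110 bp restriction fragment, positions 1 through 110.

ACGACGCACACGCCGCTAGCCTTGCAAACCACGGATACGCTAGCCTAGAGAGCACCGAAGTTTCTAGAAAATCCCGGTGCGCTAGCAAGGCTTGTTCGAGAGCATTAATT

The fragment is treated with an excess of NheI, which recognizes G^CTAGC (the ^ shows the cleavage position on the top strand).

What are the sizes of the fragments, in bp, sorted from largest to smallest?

42, 29, 24, 15 bp

NheI sites (GCTAGC) start at positions 15, 39, 81.
NheI cuts after the first base of each site, so after positions 15, 39, 81.
Linear molecule, 3 cuts → 4 fragments:
  1–15 → 15 bp
  16–39 → 24 bp
  40–81 → 42 bp
  82–110 → 29 bp
Sorted largest to smallest: 42, 29, 24, 15 bp.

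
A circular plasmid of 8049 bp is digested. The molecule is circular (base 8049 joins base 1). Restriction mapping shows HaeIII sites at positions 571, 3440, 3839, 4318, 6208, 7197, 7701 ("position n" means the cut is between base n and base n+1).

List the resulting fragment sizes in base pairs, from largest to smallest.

Circular molecule, 7 cuts → 7 fragments:
  3440 − 571 = 2869 bp
  3839 − 3440 = 399 bp
  4318 − 3839 = 479 bp
  6208 − 4318 = 1890 bp
  7197 − 6208 = 989 bp
  7701 − 7197 = 504 bp
  wrap: 8049 − 7701 + 571 = 919 bp
Sorted largest to smallest: 2869, 1890, 989, 919, 504, 479, 399 bp.

2869, 1890, 989, 919, 504, 479, 399 bp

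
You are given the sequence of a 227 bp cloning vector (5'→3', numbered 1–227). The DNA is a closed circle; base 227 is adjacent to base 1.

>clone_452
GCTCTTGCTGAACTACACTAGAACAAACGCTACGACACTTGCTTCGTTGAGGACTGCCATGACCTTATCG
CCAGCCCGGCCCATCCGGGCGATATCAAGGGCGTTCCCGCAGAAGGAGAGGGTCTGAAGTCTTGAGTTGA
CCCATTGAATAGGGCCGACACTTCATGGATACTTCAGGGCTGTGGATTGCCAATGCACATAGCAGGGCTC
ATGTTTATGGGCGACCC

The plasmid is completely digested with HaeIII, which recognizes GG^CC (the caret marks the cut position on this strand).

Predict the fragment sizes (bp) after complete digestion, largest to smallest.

152, 75 bp

HaeIII sites (GGCC) start at positions 78, 153.
HaeIII cuts after base 2 of each site, so after positions 79, 154.
Circular molecule, 2 cuts → 2 fragments:
  80–154 → 75 bp
  155–227 then 1–79 → 73 + 79 = 152 bp
Sorted largest to smallest: 152, 75 bp.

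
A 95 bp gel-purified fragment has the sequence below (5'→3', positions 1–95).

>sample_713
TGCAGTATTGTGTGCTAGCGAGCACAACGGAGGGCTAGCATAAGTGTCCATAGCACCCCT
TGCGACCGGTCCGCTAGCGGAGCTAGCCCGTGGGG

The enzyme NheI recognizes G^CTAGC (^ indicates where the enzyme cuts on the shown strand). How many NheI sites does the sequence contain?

GCTAGC occurs starting at positions 14, 34, 73, 82.
NheI cuts at 4 sites.

4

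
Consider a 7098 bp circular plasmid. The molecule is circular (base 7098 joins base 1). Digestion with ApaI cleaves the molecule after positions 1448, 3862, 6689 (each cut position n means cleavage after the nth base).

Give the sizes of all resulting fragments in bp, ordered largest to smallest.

2827, 2414, 1857 bp

Circular molecule, 3 cuts → 3 fragments:
  3862 − 1448 = 2414 bp
  6689 − 3862 = 2827 bp
  wrap: 7098 − 6689 + 1448 = 1857 bp
Sorted largest to smallest: 2827, 2414, 1857 bp.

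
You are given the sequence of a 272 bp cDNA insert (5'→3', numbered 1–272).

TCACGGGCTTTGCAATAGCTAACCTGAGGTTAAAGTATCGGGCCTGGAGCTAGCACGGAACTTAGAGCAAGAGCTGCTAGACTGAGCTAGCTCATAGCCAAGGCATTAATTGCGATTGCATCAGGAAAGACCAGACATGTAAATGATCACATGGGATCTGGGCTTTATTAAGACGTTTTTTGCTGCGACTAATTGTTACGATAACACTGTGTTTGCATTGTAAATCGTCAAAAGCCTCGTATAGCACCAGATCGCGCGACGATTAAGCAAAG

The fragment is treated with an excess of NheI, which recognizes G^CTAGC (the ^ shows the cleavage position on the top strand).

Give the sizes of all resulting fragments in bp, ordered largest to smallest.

186, 49, 37 bp

NheI sites (GCTAGC) start at positions 49, 86.
NheI cuts after the first base of each site, so after positions 49, 86.
Linear molecule, 2 cuts → 3 fragments:
  1–49 → 49 bp
  50–86 → 37 bp
  87–272 → 186 bp
Sorted largest to smallest: 186, 49, 37 bp.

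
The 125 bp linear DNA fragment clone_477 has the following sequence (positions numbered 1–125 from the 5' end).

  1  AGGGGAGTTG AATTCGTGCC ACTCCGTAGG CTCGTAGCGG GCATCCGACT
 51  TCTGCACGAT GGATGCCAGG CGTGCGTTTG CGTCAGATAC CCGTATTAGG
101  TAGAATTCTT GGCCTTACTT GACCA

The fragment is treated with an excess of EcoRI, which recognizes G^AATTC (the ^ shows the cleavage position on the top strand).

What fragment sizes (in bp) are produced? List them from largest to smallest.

EcoRI sites (GAATTC) start at positions 10, 103.
EcoRI cuts after the first base of each site, so after positions 10, 103.
Linear molecule, 2 cuts → 3 fragments:
  1–10 → 10 bp
  11–103 → 93 bp
  104–125 → 22 bp
Sorted largest to smallest: 93, 22, 10 bp.

93, 22, 10 bp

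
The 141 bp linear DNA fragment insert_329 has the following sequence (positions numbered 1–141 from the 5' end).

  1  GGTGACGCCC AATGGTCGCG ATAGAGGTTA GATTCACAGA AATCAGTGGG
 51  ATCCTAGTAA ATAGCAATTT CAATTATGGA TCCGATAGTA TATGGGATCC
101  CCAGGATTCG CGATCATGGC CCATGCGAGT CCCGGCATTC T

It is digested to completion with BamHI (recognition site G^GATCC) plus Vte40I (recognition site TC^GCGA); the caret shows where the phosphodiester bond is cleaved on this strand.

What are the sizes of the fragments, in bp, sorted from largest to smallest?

32, 32, 29, 17, 17, 14 bp

BamHI sites (GGATCC) start at positions 49, 78, 95.
BamHI cuts after the first base of each site, so after positions 49, 78, 95.
Vte40I sites (TCGCGA) start at positions 16, 108.
Vte40I cuts after base 2 of each site, so after positions 17, 109.
Combined cut positions: 17, 49, 78, 95, 109.
Linear molecule, 5 cuts → 6 fragments:
  1–17 → 17 bp
  18–49 → 32 bp
  50–78 → 29 bp
  79–95 → 17 bp
  96–109 → 14 bp
  110–141 → 32 bp
Sorted largest to smallest: 32, 32, 29, 17, 17, 14 bp.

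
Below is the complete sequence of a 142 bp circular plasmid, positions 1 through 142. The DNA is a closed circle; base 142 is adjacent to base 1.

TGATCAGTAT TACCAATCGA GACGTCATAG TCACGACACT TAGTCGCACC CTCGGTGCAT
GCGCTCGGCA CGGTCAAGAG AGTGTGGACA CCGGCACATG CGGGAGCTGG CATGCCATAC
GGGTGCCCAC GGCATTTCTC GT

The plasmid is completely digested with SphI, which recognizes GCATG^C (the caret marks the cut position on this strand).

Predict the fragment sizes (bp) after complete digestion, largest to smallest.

SphI sites (GCATGC) start at positions 57, 110.
SphI cuts after base 5 of each site (before the last base), so after positions 61, 114.
Circular molecule, 2 cuts → 2 fragments:
  62–114 → 53 bp
  115–142 then 1–61 → 28 + 61 = 89 bp
Sorted largest to smallest: 89, 53 bp.

89, 53 bp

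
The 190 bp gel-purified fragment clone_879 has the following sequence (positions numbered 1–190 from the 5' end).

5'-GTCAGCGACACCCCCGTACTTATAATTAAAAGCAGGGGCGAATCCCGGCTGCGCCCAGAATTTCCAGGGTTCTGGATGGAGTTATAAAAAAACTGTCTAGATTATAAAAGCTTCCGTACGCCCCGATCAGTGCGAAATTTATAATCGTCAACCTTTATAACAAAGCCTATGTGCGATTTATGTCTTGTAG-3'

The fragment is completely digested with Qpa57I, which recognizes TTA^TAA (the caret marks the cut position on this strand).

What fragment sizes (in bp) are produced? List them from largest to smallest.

62, 37, 33, 22, 20, 16 bp

Qpa57I sites (TTATAA) start at positions 20, 82, 102, 139, 155.
Qpa57I cuts after base 3 of each site, so after positions 22, 84, 104, 141, 157.
Linear molecule, 5 cuts → 6 fragments:
  1–22 → 22 bp
  23–84 → 62 bp
  85–104 → 20 bp
  105–141 → 37 bp
  142–157 → 16 bp
  158–190 → 33 bp
Sorted largest to smallest: 62, 37, 33, 22, 20, 16 bp.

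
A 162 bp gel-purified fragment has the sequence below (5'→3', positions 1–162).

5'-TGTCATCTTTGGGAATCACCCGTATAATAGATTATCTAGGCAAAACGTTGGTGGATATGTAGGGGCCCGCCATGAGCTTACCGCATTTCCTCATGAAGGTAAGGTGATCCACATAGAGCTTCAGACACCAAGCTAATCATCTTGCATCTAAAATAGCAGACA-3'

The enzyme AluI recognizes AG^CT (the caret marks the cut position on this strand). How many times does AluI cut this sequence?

3

AGCT occurs starting at positions 75, 117, 131.
AluI cuts at 3 sites.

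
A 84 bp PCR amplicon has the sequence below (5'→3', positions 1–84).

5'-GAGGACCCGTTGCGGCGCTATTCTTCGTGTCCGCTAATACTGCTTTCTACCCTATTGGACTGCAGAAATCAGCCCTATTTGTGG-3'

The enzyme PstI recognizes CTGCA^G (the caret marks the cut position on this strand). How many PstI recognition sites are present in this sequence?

CTGCAG occurs starting at position 60.
PstI cuts at 1 site.

1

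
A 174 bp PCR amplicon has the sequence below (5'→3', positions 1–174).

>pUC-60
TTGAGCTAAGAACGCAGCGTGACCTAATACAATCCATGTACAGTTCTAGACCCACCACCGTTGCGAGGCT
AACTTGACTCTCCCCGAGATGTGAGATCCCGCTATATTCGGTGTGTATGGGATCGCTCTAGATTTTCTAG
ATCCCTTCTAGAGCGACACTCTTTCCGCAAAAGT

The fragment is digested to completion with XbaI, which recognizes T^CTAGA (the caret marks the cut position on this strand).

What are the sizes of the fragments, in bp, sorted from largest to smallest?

XbaI sites (TCTAGA) start at positions 45, 127, 136, 147.
XbaI cuts after the first base of each site, so after positions 45, 127, 136, 147.
Linear molecule, 4 cuts → 5 fragments:
  1–45 → 45 bp
  46–127 → 82 bp
  128–136 → 9 bp
  137–147 → 11 bp
  148–174 → 27 bp
Sorted largest to smallest: 82, 45, 27, 11, 9 bp.

82, 45, 27, 11, 9 bp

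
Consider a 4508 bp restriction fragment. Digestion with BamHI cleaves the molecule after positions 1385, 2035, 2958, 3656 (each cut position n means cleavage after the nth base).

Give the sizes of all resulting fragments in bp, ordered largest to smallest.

1385, 923, 852, 698, 650 bp

Linear molecule, 4 cuts → 5 fragments:
  1385 − 0 = 1385 bp
  2035 − 1385 = 650 bp
  2958 − 2035 = 923 bp
  3656 − 2958 = 698 bp
  4508 − 3656 = 852 bp
Sorted largest to smallest: 1385, 923, 852, 698, 650 bp.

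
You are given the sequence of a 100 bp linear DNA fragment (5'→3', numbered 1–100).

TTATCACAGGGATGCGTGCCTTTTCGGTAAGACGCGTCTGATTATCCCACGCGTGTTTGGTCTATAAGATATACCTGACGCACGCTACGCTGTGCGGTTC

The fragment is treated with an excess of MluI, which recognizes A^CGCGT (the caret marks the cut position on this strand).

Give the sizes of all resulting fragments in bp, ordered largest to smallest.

MluI sites (ACGCGT) start at positions 32, 49.
MluI cuts after the first base of each site, so after positions 32, 49.
Linear molecule, 2 cuts → 3 fragments:
  1–32 → 32 bp
  33–49 → 17 bp
  50–100 → 51 bp
Sorted largest to smallest: 51, 32, 17 bp.

51, 32, 17 bp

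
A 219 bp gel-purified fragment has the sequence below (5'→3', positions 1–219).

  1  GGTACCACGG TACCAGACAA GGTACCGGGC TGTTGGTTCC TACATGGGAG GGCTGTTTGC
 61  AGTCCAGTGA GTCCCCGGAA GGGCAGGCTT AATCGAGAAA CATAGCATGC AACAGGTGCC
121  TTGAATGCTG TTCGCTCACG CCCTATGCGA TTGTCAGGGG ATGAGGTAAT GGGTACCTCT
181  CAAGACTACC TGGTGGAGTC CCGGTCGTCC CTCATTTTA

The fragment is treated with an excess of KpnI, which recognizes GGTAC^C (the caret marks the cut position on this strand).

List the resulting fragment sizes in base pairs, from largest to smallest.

151, 43, 12, 8, 5 bp

KpnI sites (GGTACC) start at positions 1, 9, 21, 172.
KpnI cuts after base 5 of each site (before the last base), so after positions 5, 13, 25, 176.
Linear molecule, 4 cuts → 5 fragments:
  1–5 → 5 bp
  6–13 → 8 bp
  14–25 → 12 bp
  26–176 → 151 bp
  177–219 → 43 bp
Sorted largest to smallest: 151, 43, 12, 8, 5 bp.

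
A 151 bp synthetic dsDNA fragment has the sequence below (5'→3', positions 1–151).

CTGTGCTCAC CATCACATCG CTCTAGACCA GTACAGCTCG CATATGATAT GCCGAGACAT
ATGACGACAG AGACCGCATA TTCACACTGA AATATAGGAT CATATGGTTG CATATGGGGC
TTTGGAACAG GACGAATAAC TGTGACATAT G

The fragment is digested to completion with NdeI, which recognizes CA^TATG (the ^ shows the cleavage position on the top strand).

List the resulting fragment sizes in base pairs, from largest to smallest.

43, 42, 35, 17, 10, 4 bp

NdeI sites (CATATG) start at positions 41, 58, 101, 111, 146.
NdeI cuts after base 2 of each site, so after positions 42, 59, 102, 112, 147.
Linear molecule, 5 cuts → 6 fragments:
  1–42 → 42 bp
  43–59 → 17 bp
  60–102 → 43 bp
  103–112 → 10 bp
  113–147 → 35 bp
  148–151 → 4 bp
Sorted largest to smallest: 43, 42, 35, 17, 10, 4 bp.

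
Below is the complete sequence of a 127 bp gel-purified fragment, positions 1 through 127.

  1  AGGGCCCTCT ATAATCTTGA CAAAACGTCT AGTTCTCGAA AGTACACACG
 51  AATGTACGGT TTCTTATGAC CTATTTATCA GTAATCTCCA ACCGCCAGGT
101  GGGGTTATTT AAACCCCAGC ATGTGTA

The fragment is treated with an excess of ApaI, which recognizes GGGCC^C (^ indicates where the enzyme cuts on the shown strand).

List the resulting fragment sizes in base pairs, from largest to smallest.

The ApaI site (GGGCCC) starts at position 2.
ApaI cuts after base 5 of each site (before the last base), so after position 6.
Linear molecule, 1 cut → 2 fragments:
  1–6 → 6 bp
  7–127 → 121 bp
Sorted largest to smallest: 121, 6 bp.

121, 6 bp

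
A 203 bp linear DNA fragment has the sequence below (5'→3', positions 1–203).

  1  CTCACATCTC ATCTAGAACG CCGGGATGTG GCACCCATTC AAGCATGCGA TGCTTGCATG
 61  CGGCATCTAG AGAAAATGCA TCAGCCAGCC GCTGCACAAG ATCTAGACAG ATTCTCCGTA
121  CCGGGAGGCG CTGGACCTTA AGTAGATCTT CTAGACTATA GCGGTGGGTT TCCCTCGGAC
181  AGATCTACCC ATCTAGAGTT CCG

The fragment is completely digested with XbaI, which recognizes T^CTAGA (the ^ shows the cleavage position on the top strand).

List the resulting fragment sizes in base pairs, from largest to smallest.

54, 48, 42, 36, 12, 11 bp

XbaI sites (TCTAGA) start at positions 12, 66, 102, 150, 192.
XbaI cuts after the first base of each site, so after positions 12, 66, 102, 150, 192.
Linear molecule, 5 cuts → 6 fragments:
  1–12 → 12 bp
  13–66 → 54 bp
  67–102 → 36 bp
  103–150 → 48 bp
  151–192 → 42 bp
  193–203 → 11 bp
Sorted largest to smallest: 54, 48, 42, 36, 12, 11 bp.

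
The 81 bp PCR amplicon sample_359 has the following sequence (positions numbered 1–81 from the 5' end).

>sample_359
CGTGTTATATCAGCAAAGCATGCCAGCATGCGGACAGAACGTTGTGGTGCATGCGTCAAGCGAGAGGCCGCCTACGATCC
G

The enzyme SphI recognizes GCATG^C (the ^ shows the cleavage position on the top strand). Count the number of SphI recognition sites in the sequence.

GCATGC occurs starting at positions 18, 26, 49.
SphI cuts at 3 sites.

3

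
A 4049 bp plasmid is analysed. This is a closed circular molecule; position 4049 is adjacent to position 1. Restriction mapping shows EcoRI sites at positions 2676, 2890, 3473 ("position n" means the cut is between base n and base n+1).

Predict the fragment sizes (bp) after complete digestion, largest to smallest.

3252, 583, 214 bp

Circular molecule, 3 cuts → 3 fragments:
  2890 − 2676 = 214 bp
  3473 − 2890 = 583 bp
  wrap: 4049 − 3473 + 2676 = 3252 bp
Sorted largest to smallest: 3252, 583, 214 bp.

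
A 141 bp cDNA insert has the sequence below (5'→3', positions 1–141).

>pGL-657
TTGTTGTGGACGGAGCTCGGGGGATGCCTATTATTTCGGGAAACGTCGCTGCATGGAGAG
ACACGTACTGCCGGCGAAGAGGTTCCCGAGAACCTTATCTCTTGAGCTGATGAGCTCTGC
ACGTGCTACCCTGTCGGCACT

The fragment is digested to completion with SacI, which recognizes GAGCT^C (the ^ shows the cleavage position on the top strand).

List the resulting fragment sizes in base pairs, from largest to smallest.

99, 25, 17 bp

SacI sites (GAGCTC) start at positions 13, 112.
SacI cuts after base 5 of each site (before the last base), so after positions 17, 116.
Linear molecule, 2 cuts → 3 fragments:
  1–17 → 17 bp
  18–116 → 99 bp
  117–141 → 25 bp
Sorted largest to smallest: 99, 25, 17 bp.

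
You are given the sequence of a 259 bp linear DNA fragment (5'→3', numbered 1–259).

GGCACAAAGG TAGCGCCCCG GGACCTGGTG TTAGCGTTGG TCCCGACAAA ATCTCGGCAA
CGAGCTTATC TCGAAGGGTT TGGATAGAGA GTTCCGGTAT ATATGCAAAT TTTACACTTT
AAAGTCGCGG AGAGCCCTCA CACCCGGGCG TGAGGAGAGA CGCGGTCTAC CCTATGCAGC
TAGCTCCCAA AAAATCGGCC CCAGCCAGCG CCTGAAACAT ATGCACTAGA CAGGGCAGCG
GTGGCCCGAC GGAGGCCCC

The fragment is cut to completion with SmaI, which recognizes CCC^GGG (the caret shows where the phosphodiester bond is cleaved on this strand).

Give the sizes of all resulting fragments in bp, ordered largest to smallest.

126, 114, 19 bp

SmaI sites (CCCGGG) start at positions 17, 143.
SmaI cuts after base 3 of each site, so after positions 19, 145.
Linear molecule, 2 cuts → 3 fragments:
  1–19 → 19 bp
  20–145 → 126 bp
  146–259 → 114 bp
Sorted largest to smallest: 126, 114, 19 bp.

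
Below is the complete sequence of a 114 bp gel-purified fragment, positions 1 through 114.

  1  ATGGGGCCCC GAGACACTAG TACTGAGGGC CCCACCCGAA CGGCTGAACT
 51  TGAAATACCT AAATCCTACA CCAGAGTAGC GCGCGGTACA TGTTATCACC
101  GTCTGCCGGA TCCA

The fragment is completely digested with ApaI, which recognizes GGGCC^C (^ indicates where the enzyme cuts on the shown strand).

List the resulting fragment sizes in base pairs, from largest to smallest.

ApaI sites (GGGCCC) start at positions 4, 27.
ApaI cuts after base 5 of each site (before the last base), so after positions 8, 31.
Linear molecule, 2 cuts → 3 fragments:
  1–8 → 8 bp
  9–31 → 23 bp
  32–114 → 83 bp
Sorted largest to smallest: 83, 23, 8 bp.

83, 23, 8 bp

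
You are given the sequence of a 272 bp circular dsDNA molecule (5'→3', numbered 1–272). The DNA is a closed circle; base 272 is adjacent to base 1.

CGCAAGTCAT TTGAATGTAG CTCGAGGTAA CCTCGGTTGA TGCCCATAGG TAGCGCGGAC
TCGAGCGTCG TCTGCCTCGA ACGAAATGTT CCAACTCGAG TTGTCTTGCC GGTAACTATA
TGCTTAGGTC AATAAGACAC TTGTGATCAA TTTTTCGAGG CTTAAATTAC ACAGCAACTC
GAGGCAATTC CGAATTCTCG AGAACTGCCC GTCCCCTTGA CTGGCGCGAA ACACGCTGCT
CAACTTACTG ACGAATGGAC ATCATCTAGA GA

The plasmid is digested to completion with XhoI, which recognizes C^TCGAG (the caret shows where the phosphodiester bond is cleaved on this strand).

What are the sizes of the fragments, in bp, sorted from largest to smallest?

XhoI sites (CTCGAG) start at positions 21, 60, 95, 178, 197.
XhoI cuts after the first base of each site, so after positions 21, 60, 95, 178, 197.
Circular molecule, 5 cuts → 5 fragments:
  22–60 → 39 bp
  61–95 → 35 bp
  96–178 → 83 bp
  179–197 → 19 bp
  198–272 then 1–21 → 75 + 21 = 96 bp
Sorted largest to smallest: 96, 83, 39, 35, 19 bp.

96, 83, 39, 35, 19 bp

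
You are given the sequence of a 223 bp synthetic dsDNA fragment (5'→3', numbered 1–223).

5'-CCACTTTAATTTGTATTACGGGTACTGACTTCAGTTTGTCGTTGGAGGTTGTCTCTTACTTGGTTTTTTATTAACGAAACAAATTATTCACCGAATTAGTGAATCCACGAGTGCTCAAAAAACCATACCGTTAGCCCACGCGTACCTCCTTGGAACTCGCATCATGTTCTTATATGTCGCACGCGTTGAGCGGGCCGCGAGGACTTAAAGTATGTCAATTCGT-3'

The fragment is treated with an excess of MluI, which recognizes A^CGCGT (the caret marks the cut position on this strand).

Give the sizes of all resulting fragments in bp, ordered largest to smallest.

MluI sites (ACGCGT) start at positions 138, 181.
MluI cuts after the first base of each site, so after positions 138, 181.
Linear molecule, 2 cuts → 3 fragments:
  1–138 → 138 bp
  139–181 → 43 bp
  182–223 → 42 bp
Sorted largest to smallest: 138, 43, 42 bp.

138, 43, 42 bp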